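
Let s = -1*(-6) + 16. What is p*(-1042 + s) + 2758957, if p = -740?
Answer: 3513757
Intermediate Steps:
s = 22 (s = 6 + 16 = 22)
p*(-1042 + s) + 2758957 = -740*(-1042 + 22) + 2758957 = -740*(-1020) + 2758957 = 754800 + 2758957 = 3513757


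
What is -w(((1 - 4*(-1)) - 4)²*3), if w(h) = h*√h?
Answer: -3*√3 ≈ -5.1962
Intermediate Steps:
w(h) = h^(3/2)
-w(((1 - 4*(-1)) - 4)²*3) = -(((1 - 4*(-1)) - 4)²*3)^(3/2) = -(((1 + 4) - 4)²*3)^(3/2) = -((5 - 4)²*3)^(3/2) = -(1²*3)^(3/2) = -(1*3)^(3/2) = -3^(3/2) = -3*√3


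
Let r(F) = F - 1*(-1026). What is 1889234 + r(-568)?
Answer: 1889692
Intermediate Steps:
r(F) = 1026 + F (r(F) = F + 1026 = 1026 + F)
1889234 + r(-568) = 1889234 + (1026 - 568) = 1889234 + 458 = 1889692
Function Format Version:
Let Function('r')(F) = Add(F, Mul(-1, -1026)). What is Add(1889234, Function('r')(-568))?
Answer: 1889692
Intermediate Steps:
Function('r')(F) = Add(1026, F) (Function('r')(F) = Add(F, 1026) = Add(1026, F))
Add(1889234, Function('r')(-568)) = Add(1889234, Add(1026, -568)) = Add(1889234, 458) = 1889692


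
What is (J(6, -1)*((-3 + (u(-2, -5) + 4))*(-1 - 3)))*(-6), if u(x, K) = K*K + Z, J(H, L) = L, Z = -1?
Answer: -600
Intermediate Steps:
u(x, K) = -1 + K² (u(x, K) = K*K - 1 = K² - 1 = -1 + K²)
(J(6, -1)*((-3 + (u(-2, -5) + 4))*(-1 - 3)))*(-6) = -(-3 + ((-1 + (-5)²) + 4))*(-1 - 3)*(-6) = -(-3 + ((-1 + 25) + 4))*(-4)*(-6) = -(-3 + (24 + 4))*(-4)*(-6) = -(-3 + 28)*(-4)*(-6) = -25*(-4)*(-6) = -1*(-100)*(-6) = 100*(-6) = -600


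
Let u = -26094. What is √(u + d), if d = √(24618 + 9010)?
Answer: √(-26094 + 2*√8407) ≈ 160.97*I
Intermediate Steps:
d = 2*√8407 (d = √33628 = 2*√8407 ≈ 183.38)
√(u + d) = √(-26094 + 2*√8407)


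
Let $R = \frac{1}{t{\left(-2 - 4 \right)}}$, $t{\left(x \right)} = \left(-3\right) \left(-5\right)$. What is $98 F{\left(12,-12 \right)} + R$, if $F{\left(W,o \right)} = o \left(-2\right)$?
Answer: $\frac{35281}{15} \approx 2352.1$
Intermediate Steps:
$F{\left(W,o \right)} = - 2 o$
$t{\left(x \right)} = 15$
$R = \frac{1}{15} \approx 0.066667$
$98 F{\left(12,-12 \right)} + R = 98 \left(\left(-2\right) \left(-12\right)\right) + \frac{1}{15} = 98 \cdot 24 + \frac{1}{15} = 2352 + \frac{1}{15} = \frac{35281}{15}$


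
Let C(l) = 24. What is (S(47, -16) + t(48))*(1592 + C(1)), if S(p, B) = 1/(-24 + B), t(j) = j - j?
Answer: -202/5 ≈ -40.400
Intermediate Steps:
t(j) = 0
(S(47, -16) + t(48))*(1592 + C(1)) = (1/(-24 - 16) + 0)*(1592 + 24) = (1/(-40) + 0)*1616 = (-1/40 + 0)*1616 = -1/40*1616 = -202/5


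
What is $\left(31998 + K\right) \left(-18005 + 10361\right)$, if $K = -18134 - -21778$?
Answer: $-272447448$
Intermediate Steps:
$K = 3644$ ($K = -18134 + 21778 = 3644$)
$\left(31998 + K\right) \left(-18005 + 10361\right) = \left(31998 + 3644\right) \left(-18005 + 10361\right) = 35642 \left(-7644\right) = -272447448$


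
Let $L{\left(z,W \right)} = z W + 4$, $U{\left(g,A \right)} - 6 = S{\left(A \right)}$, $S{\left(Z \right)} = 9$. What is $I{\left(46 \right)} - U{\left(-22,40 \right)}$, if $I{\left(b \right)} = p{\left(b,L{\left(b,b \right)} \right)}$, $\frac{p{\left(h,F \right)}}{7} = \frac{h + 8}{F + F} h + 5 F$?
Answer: $\frac{78640447}{1060} \approx 74189.0$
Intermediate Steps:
$U{\left(g,A \right)} = 15$ ($U{\left(g,A \right)} = 6 + 9 = 15$)
$L{\left(z,W \right)} = 4 + W z$ ($L{\left(z,W \right)} = W z + 4 = 4 + W z$)
$p{\left(h,F \right)} = 35 F + \frac{7 h \left(8 + h\right)}{2 F}$ ($p{\left(h,F \right)} = 7 \left(\frac{h + 8}{F + F} h + 5 F\right) = 7 \left(\frac{8 + h}{2 F} h + 5 F\right) = 7 \left(\frac{h \left(8 + h\right)}{2 F} + 5 F\right) = 7 \left(5 F + \frac{h \left(8 + h\right)}{2 F}\right) = 35 F + \frac{7 h \left(8 + h\right)}{2 F}$)
$I{\left(b \right)} = \frac{7 \left(b^{2} + 8 b + 10 \left(4 + b^{2}\right)^{2}\right)}{2 \left(4 + b^{2}\right)}$ ($I{\left(b \right)} = \frac{7 \left(b^{2} + 8 b + 10 \left(4 + b b\right)^{2}\right)}{2 \left(4 + b b\right)} = \frac{7 \left(b^{2} + 8 b + 10 \left(4 + b^{2}\right)^{2}\right)}{2 \left(4 + b^{2}\right)}$)
$I{\left(46 \right)} - U{\left(-22,40 \right)} = \frac{7 \left(160 + 8 \cdot 46 + 10 \cdot 46^{4} + 81 \cdot 46^{2}\right)}{2 \left(4 + 46^{2}\right)} - 15 = \frac{7 \left(160 + 368 + 10 \cdot 4477456 + 81 \cdot 2116\right)}{2 \left(4 + 2116\right)} - 15 = \frac{7 \left(160 + 368 + 44774560 + 171396\right)}{2 \cdot 2120} - 15 = \frac{7}{2} \cdot \frac{1}{2120} \cdot 44946484 - 15 = \frac{78656347}{1060} - 15 = \frac{78640447}{1060}$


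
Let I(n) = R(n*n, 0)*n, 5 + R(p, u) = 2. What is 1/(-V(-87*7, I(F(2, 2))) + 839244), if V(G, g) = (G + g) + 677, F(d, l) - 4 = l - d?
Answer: 1/839188 ≈ 1.1916e-6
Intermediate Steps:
R(p, u) = -3 (R(p, u) = -5 + 2 = -3)
F(d, l) = 4 + l - d (F(d, l) = 4 + (l - d) = 4 + l - d)
I(n) = -3*n
V(G, g) = 677 + G + g
1/(-V(-87*7, I(F(2, 2))) + 839244) = 1/(-(677 - 87*7 - 3*(4 + 2 - 1*2)) + 839244) = 1/(-(677 - 609 - 3*(4 + 2 - 2)) + 839244) = 1/(-(677 - 609 - 3*4) + 839244) = 1/(-(677 - 609 - 12) + 839244) = 1/(-1*56 + 839244) = 1/(-56 + 839244) = 1/839188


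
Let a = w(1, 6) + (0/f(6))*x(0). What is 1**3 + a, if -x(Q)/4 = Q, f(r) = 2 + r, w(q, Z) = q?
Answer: 2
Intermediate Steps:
x(Q) = -4*Q
a = 1 (a = 1 + (0/(2 + 6))*(-4*0) = 1 + (0/8)*0 = 1 + (0*(1/8))*0 = 1 + 0*0 = 1 + 0 = 1)
1**3 + a = 1**3 + 1 = 1 + 1 = 2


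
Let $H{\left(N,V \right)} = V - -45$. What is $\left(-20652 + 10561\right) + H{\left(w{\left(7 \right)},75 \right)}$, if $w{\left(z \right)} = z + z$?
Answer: $-9971$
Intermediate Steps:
$w{\left(z \right)} = 2 z$
$H{\left(N,V \right)} = 45 + V$ ($H{\left(N,V \right)} = V + 45 = 45 + V$)
$\left(-20652 + 10561\right) + H{\left(w{\left(7 \right)},75 \right)} = \left(-20652 + 10561\right) + \left(45 + 75\right) = -10091 + 120 = -9971$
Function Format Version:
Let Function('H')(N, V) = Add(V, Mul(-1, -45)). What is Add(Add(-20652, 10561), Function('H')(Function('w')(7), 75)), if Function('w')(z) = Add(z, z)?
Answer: -9971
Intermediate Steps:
Function('w')(z) = Mul(2, z)
Function('H')(N, V) = Add(45, V) (Function('H')(N, V) = Add(V, 45) = Add(45, V))
Add(Add(-20652, 10561), Function('H')(Function('w')(7), 75)) = Add(Add(-20652, 10561), Add(45, 75)) = Add(-10091, 120) = -9971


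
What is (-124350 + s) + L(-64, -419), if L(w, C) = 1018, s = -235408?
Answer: -358740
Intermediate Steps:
(-124350 + s) + L(-64, -419) = (-124350 - 235408) + 1018 = -359758 + 1018 = -358740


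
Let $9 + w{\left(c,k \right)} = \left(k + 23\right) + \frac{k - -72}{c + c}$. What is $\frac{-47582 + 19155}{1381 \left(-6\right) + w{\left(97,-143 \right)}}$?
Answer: $\frac{5514838}{1632581} \approx 3.378$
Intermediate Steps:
$w{\left(c,k \right)} = 14 + k + \frac{72 + k}{2 c}$ ($w{\left(c,k \right)} = -9 + \left(\left(k + 23\right) + \frac{k - -72}{c + c}\right) = -9 + \left(\left(23 + k\right) + \frac{k + 72}{2 c}\right) = -9 + \left(\left(23 + k\right) + \left(72 + k\right) \frac{1}{2 c}\right) = -9 + \left(\left(23 + k\right) + \frac{72 + k}{2 c}\right) = -9 + \left(23 + k + \frac{72 + k}{2 c}\right) = 14 + k + \frac{72 + k}{2 c}$)
$\frac{-47582 + 19155}{1381 \left(-6\right) + w{\left(97,-143 \right)}} = \frac{-47582 + 19155}{1381 \left(-6\right) + \frac{36 + \frac{1}{2} \left(-143\right) + 97 \left(14 - 143\right)}{97}} = - \frac{28427}{-8286 + \frac{36 - \frac{143}{2} + 97 \left(-129\right)}{97}} = - \frac{28427}{-8286 + \frac{36 - \frac{143}{2} - 12513}{97}} = - \frac{28427}{-8286 + \frac{1}{97} \left(- \frac{25097}{2}\right)} = - \frac{28427}{-8286 - \frac{25097}{194}} = - \frac{28427}{- \frac{1632581}{194}} = \left(-28427\right) \left(- \frac{194}{1632581}\right) = \frac{5514838}{1632581}$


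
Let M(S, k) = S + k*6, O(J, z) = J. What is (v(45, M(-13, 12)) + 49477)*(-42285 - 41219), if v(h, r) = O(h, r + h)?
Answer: -4135285088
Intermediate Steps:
M(S, k) = S + 6*k
v(h, r) = h
(v(45, M(-13, 12)) + 49477)*(-42285 - 41219) = (45 + 49477)*(-42285 - 41219) = 49522*(-83504) = -4135285088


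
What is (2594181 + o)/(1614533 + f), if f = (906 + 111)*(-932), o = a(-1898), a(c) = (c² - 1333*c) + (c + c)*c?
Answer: 15931427/666689 ≈ 23.896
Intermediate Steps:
a(c) = -1333*c + 3*c² (a(c) = (c² - 1333*c) + (2*c)*c = (c² - 1333*c) + 2*c² = -1333*c + 3*c²)
o = 13337246 (o = -1898*(-1333 + 3*(-1898)) = -1898*(-1333 - 5694) = -1898*(-7027) = 13337246)
f = -947844 (f = 1017*(-932) = -947844)
(2594181 + o)/(1614533 + f) = (2594181 + 13337246)/(1614533 - 947844) = 15931427/666689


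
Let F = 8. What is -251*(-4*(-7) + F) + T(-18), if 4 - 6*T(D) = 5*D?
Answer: -27061/3 ≈ -9020.3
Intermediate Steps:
T(D) = ⅔ - 5*D/6
-251*(-4*(-7) + F) + T(-18) = -251*(-4*(-7) + 8) + (⅔ - ⅚*(-18)) = -251*(28 + 8) + (⅔ + 15) = -251*36 + 47/3 = -9036 + 47/3 = -27061/3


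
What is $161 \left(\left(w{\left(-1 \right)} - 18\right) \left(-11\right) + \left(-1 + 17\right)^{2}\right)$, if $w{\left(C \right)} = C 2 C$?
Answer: $69552$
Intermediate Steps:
$w{\left(C \right)} = 2 C^{2}$ ($w{\left(C \right)} = 2 C C = 2 C^{2}$)
$161 \left(\left(w{\left(-1 \right)} - 18\right) \left(-11\right) + \left(-1 + 17\right)^{2}\right) = 161 \left(\left(2 \left(-1\right)^{2} - 18\right) \left(-11\right) + \left(-1 + 17\right)^{2}\right) = 161 \left(\left(2 \cdot 1 - 18\right) \left(-11\right) + 16^{2}\right) = 161 \left(\left(2 - 18\right) \left(-11\right) + 256\right) = 161 \left(\left(-16\right) \left(-11\right) + 256\right) = 161 \left(176 + 256\right) = 161 \cdot 432 = 69552$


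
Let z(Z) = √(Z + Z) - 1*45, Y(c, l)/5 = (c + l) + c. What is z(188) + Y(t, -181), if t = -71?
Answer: -1660 + 2*√94 ≈ -1640.6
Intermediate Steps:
Y(c, l) = 5*l + 10*c (Y(c, l) = 5*((c + l) + c) = 5*(l + 2*c) = 5*l + 10*c)
z(Z) = -45 + √2*√Z (z(Z) = √(2*Z) - 45 = √2*√Z - 45 = -45 + √2*√Z)
z(188) + Y(t, -181) = (-45 + √2*√188) + (5*(-181) + 10*(-71)) = (-45 + √2*(2*√47)) + (-905 - 710) = (-45 + 2*√94) - 1615 = -1660 + 2*√94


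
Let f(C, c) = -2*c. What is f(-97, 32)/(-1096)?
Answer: 8/137 ≈ 0.058394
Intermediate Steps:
f(-97, 32)/(-1096) = -2*32/(-1096) = -64*(-1/1096) = 8/137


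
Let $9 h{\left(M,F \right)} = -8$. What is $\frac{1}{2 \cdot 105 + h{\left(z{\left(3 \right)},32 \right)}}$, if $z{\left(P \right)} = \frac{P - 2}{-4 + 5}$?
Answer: $\frac{9}{1882} \approx 0.0047821$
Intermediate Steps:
$z{\left(P \right)} = -2 + P$ ($z{\left(P \right)} = \frac{-2 + P}{1} = \left(-2 + P\right) 1 = -2 + P$)
$h{\left(M,F \right)} = - \frac{8}{9}$ ($h{\left(M,F \right)} = \frac{1}{9} \left(-8\right) = - \frac{8}{9}$)
$\frac{1}{2 \cdot 105 + h{\left(z{\left(3 \right)},32 \right)}} = \frac{1}{2 \cdot 105 - \frac{8}{9}} = \frac{1}{210 - \frac{8}{9}} = \frac{1}{\frac{1882}{9}} = \frac{9}{1882}$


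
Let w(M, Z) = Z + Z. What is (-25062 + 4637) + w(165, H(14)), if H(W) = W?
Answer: -20397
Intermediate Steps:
w(M, Z) = 2*Z
(-25062 + 4637) + w(165, H(14)) = (-25062 + 4637) + 2*14 = -20425 + 28 = -20397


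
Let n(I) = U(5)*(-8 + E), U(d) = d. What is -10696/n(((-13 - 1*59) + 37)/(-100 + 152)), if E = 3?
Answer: 10696/25 ≈ 427.84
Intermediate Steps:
n(I) = -25 (n(I) = 5*(-8 + 3) = 5*(-5) = -25)
-10696/n(((-13 - 1*59) + 37)/(-100 + 152)) = -10696/(-25) = -10696*(-1/25) = 10696/25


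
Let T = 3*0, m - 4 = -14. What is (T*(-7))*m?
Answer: 0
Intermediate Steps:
m = -10 (m = 4 - 14 = -10)
T = 0
(T*(-7))*m = (0*(-7))*(-10) = 0*(-10) = 0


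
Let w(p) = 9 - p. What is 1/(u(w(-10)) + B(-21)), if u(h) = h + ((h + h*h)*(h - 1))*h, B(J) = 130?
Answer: 1/130109 ≈ 7.6859e-6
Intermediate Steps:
u(h) = h + h*(-1 + h)*(h + h**2) (u(h) = h + ((h + h**2)*(-1 + h))*h = h + ((-1 + h)*(h + h**2))*h = h + h*(-1 + h)*(h + h**2))
1/(u(w(-10)) + B(-21)) = 1/((9 - 1*(-10))*(1 + (9 - 1*(-10))**3 - (9 - 1*(-10))) + 130) = 1/((9 + 10)*(1 + (9 + 10)**3 - (9 + 10)) + 130) = 1/(19*(1 + 19**3 - 1*19) + 130) = 1/(19*(1 + 6859 - 19) + 130) = 1/(19*6841 + 130) = 1/(129979 + 130) = 1/130109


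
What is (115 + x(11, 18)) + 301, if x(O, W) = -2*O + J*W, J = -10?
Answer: 214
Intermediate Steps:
x(O, W) = -10*W - 2*O (x(O, W) = -2*O - 10*W = -10*W - 2*O)
(115 + x(11, 18)) + 301 = (115 + (-10*18 - 2*11)) + 301 = (115 + (-180 - 22)) + 301 = (115 - 202) + 301 = -87 + 301 = 214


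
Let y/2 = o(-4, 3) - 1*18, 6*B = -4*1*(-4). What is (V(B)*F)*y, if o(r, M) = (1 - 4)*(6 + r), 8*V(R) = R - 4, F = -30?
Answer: -240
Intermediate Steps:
B = 8/3 (B = (-4*1*(-4))/6 = (-4*(-4))/6 = (⅙)*16 = 8/3 ≈ 2.6667)
V(R) = -½ + R/8 (V(R) = (R - 4)/8 = (-4 + R)/8 = -½ + R/8)
o(r, M) = -18 - 3*r (o(r, M) = -3*(6 + r) = -18 - 3*r)
y = -48 (y = 2*((-18 - 3*(-4)) - 1*18) = 2*((-18 + 12) - 18) = 2*(-6 - 18) = 2*(-24) = -48)
(V(B)*F)*y = ((-½ + (⅛)*(8/3))*(-30))*(-48) = ((-½ + ⅓)*(-30))*(-48) = -⅙*(-30)*(-48) = 5*(-48) = -240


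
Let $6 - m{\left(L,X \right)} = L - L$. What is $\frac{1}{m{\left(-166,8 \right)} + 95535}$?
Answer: $\frac{1}{95541} \approx 1.0467 \cdot 10^{-5}$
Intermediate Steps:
$m{\left(L,X \right)} = 6$ ($m{\left(L,X \right)} = 6 - \left(L - L\right) = 6 - 0 = 6 + 0 = 6$)
$\frac{1}{m{\left(-166,8 \right)} + 95535} = \frac{1}{6 + 95535} = \frac{1}{95541}$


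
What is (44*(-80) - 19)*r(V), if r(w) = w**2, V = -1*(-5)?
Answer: -88475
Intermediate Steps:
V = 5
(44*(-80) - 19)*r(V) = (44*(-80) - 19)*5**2 = (-3520 - 19)*25 = -3539*25 = -88475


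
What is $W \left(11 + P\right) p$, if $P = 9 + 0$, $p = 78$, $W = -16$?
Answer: $-24960$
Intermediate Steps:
$P = 9$
$W \left(11 + P\right) p = - 16 \left(11 + 9\right) 78 = \left(-16\right) 20 \cdot 78 = \left(-320\right) 78 = -24960$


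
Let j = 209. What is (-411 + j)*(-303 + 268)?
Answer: 7070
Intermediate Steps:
(-411 + j)*(-303 + 268) = (-411 + 209)*(-303 + 268) = -202*(-35) = 7070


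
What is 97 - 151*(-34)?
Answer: 5231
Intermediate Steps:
97 - 151*(-34) = 97 + 5134 = 5231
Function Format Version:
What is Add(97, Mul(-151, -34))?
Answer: 5231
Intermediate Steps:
Add(97, Mul(-151, -34)) = Add(97, 5134) = 5231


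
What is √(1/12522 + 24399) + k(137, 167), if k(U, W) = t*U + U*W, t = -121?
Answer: 6302 + √3825775021638/12522 ≈ 6458.2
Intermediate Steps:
k(U, W) = -121*U + U*W
√(1/12522 + 24399) + k(137, 167) = √(1/12522 + 24399) + 137*(-121 + 167) = √(1/12522 + 24399) + 137*46 = √(305524279/12522) + 6302 = √3825775021638/12522 + 6302 = 6302 + √3825775021638/12522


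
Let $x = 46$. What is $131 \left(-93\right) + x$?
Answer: $-12137$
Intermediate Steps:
$131 \left(-93\right) + x = 131 \left(-93\right) + 46 = -12183 + 46 = -12137$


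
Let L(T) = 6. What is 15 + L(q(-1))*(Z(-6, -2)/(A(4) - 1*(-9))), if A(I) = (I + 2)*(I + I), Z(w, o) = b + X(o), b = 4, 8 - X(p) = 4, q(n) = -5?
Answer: 301/19 ≈ 15.842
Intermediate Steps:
X(p) = 4 (X(p) = 8 - 1*4 = 8 - 4 = 4)
Z(w, o) = 8 (Z(w, o) = 4 + 4 = 8)
A(I) = 2*I*(2 + I) (A(I) = (2 + I)*(2*I) = 2*I*(2 + I))
15 + L(q(-1))*(Z(-6, -2)/(A(4) - 1*(-9))) = 15 + 6*(8/(2*4*(2 + 4) - 1*(-9))) = 15 + 6*(8/(2*4*6 + 9)) = 15 + 6*(8/(48 + 9)) = 15 + 6*(8/57) = 15 + 16/19 = 301/19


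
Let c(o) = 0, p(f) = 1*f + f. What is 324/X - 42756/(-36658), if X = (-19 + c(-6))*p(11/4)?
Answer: -7409190/3830761 ≈ -1.9341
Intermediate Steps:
p(f) = 2*f (p(f) = f + f = 2*f)
X = -209/2 (X = (-19 + 0)*(2*(11/4)) = -38*11*(¼) = -38*11/4 = -19*11/2 = -209/2 ≈ -104.50)
324/X - 42756/(-36658) = 324/(-209/2) - 42756/(-36658) = 324*(-2/209) - 42756*(-1/36658) = -648/209 + 21378/18329 = -7409190/3830761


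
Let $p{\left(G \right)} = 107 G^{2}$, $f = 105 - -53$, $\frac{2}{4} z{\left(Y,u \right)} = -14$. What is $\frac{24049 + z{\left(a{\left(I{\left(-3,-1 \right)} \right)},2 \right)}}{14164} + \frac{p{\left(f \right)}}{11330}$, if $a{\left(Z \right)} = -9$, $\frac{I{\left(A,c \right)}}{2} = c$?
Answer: $\frac{19053149101}{80239060} \approx 237.45$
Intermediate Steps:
$I{\left(A,c \right)} = 2 c$
$z{\left(Y,u \right)} = -28$ ($z{\left(Y,u \right)} = 2 \left(-14\right) = -28$)
$f = 158$ ($f = 105 + 53 = 158$)
$\frac{24049 + z{\left(a{\left(I{\left(-3,-1 \right)} \right)},2 \right)}}{14164} + \frac{p{\left(f \right)}}{11330} = \frac{24049 - 28}{14164} + \frac{107 \cdot 158^{2}}{11330} = 24021 \cdot \frac{1}{14164} + 107 \cdot 24964 \cdot \frac{1}{11330} = \frac{24021}{14164} + 2671148 \cdot \frac{1}{11330} = \frac{24021}{14164} + \frac{1335574}{5665} = \frac{19053149101}{80239060}$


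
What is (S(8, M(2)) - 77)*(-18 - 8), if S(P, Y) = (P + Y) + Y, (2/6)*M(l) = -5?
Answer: 2574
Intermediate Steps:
M(l) = -15 (M(l) = 3*(-5) = -15)
S(P, Y) = P + 2*Y
(S(8, M(2)) - 77)*(-18 - 8) = ((8 + 2*(-15)) - 77)*(-18 - 8) = ((8 - 30) - 77)*(-26) = (-22 - 77)*(-26) = -99*(-26) = 2574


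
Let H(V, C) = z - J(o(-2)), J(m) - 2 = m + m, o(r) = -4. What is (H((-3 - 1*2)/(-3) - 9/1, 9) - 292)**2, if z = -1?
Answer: 82369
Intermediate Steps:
J(m) = 2 + 2*m (J(m) = 2 + (m + m) = 2 + 2*m)
H(V, C) = 5 (H(V, C) = -1 - (2 + 2*(-4)) = -1 - (2 - 8) = -1 - 1*(-6) = -1 + 6 = 5)
(H((-3 - 1*2)/(-3) - 9/1, 9) - 292)**2 = (5 - 292)**2 = (-287)**2 = 82369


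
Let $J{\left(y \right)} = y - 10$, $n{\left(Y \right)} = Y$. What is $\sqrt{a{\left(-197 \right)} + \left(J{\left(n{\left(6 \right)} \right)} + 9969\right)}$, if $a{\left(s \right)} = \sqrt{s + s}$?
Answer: $\sqrt{9965 + i \sqrt{394}} \approx 99.825 + 0.0994 i$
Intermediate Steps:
$a{\left(s \right)} = \sqrt{2} \sqrt{s}$ ($a{\left(s \right)} = \sqrt{2 s} = \sqrt{2} \sqrt{s}$)
$J{\left(y \right)} = -10 + y$ ($J{\left(y \right)} = y - 10 = -10 + y$)
$\sqrt{a{\left(-197 \right)} + \left(J{\left(n{\left(6 \right)} \right)} + 9969\right)} = \sqrt{\sqrt{2} \sqrt{-197} + \left(\left(-10 + 6\right) + 9969\right)} = \sqrt{\sqrt{2} i \sqrt{197} + \left(-4 + 9969\right)} = \sqrt{i \sqrt{394} + 9965} = \sqrt{9965 + i \sqrt{394}}$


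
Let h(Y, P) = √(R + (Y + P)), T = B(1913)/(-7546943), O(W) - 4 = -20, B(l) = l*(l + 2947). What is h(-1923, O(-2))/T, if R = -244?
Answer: -7546943*I*√2183/9297180 ≈ -37.927*I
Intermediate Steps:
B(l) = l*(2947 + l)
O(W) = -16 (O(W) = 4 - 20 = -16)
T = -9297180/7546943 (T = (1913*(2947 + 1913))/(-7546943) = (1913*4860)*(-1/7546943) = 9297180*(-1/7546943) = -9297180/7546943 ≈ -1.2319)
h(Y, P) = √(-244 + P + Y) (h(Y, P) = √(-244 + (Y + P)) = √(-244 + (P + Y)) = √(-244 + P + Y))
h(-1923, O(-2))/T = √(-244 - 16 - 1923)/(-9297180/7546943) = √(-2183)*(-7546943/9297180) = (I*√2183)*(-7546943/9297180) = -7546943*I*√2183/9297180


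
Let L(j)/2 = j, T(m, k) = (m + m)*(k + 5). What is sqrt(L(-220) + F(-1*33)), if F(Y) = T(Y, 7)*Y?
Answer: 4*sqrt(1606) ≈ 160.30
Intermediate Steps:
T(m, k) = 2*m*(5 + k) (T(m, k) = (2*m)*(5 + k) = 2*m*(5 + k))
L(j) = 2*j
F(Y) = 24*Y**2 (F(Y) = (2*Y*(5 + 7))*Y = (2*Y*12)*Y = (24*Y)*Y = 24*Y**2)
sqrt(L(-220) + F(-1*33)) = sqrt(2*(-220) + 24*(-1*33)**2) = sqrt(-440 + 24*(-33)**2) = sqrt(-440 + 24*1089) = sqrt(-440 + 26136) = sqrt(25696) = 4*sqrt(1606)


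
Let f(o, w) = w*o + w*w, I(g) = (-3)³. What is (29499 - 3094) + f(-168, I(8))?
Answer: 31670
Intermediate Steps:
I(g) = -27
f(o, w) = w² + o*w (f(o, w) = o*w + w² = w² + o*w)
(29499 - 3094) + f(-168, I(8)) = (29499 - 3094) - 27*(-168 - 27) = 26405 - 27*(-195) = 26405 + 5265 = 31670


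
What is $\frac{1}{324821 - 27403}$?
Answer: $\frac{1}{297418} \approx 3.3623 \cdot 10^{-6}$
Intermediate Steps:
$\frac{1}{324821 - 27403} = \frac{1}{297418}$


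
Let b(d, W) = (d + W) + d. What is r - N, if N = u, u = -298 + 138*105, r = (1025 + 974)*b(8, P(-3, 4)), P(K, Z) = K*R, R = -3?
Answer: 35783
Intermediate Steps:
P(K, Z) = -3*K (P(K, Z) = K*(-3) = -3*K)
b(d, W) = W + 2*d (b(d, W) = (W + d) + d = W + 2*d)
r = 49975 (r = (1025 + 974)*(-3*(-3) + 2*8) = 1999*(9 + 16) = 1999*25 = 49975)
u = 14192 (u = -298 + 14490 = 14192)
N = 14192
r - N = 49975 - 1*14192 = 49975 - 14192 = 35783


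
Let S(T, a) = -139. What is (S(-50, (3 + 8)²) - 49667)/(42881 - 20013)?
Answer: -24903/11434 ≈ -2.1780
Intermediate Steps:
(S(-50, (3 + 8)²) - 49667)/(42881 - 20013) = (-139 - 49667)/(42881 - 20013) = -49806/22868 = -49806*1/22868 = -24903/11434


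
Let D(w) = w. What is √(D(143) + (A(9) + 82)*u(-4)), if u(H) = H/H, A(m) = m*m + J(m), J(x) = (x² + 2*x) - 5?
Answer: 20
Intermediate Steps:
J(x) = -5 + x² + 2*x
A(m) = -5 + 2*m + 2*m² (A(m) = m*m + (-5 + m² + 2*m) = m² + (-5 + m² + 2*m) = -5 + 2*m + 2*m²)
u(H) = 1
√(D(143) + (A(9) + 82)*u(-4)) = √(143 + ((-5 + 2*9 + 2*9²) + 82)*1) = √(143 + ((-5 + 18 + 2*81) + 82)*1) = √(143 + ((-5 + 18 + 162) + 82)*1) = √(143 + (175 + 82)*1) = √(143 + 257*1) = √(143 + 257) = √400 = 20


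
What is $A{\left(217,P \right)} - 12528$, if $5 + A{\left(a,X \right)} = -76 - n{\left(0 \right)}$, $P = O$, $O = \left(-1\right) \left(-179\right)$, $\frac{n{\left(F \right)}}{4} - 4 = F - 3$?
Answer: $-12613$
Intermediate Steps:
$n{\left(F \right)} = 4 + 4 F$ ($n{\left(F \right)} = 16 + 4 \left(F - 3\right) = 16 + 4 \left(-3 + F\right) = 16 + \left(-12 + 4 F\right) = 4 + 4 F$)
$O = 179$
$P = 179$
$A{\left(a,X \right)} = -85$ ($A{\left(a,X \right)} = -5 - \left(80 + 0\right) = -5 - 80 = -85$)
$A{\left(217,P \right)} - 12528 = -85 - 12528 = -12613$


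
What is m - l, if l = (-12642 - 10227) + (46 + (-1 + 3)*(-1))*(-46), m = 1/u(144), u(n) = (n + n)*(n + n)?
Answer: 2064724993/82944 ≈ 24893.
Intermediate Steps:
u(n) = 4*n² (u(n) = (2*n)*(2*n) = 4*n²)
m = 1/82944 (m = 1/(4*144²) = 1/(4*20736) = 1/82944 ≈ 1.2056e-5)
l = -24893 (l = -22869 + (46 + 2*(-1))*(-46) = -22869 + (46 - 2)*(-46) = -22869 + 44*(-46) = -22869 - 2024 = -24893)
m - l = 1/82944 - 1*(-24893) = 1/82944 + 24893 = 2064724993/82944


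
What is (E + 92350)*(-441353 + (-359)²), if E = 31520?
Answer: -38705906640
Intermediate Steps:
(E + 92350)*(-441353 + (-359)²) = (31520 + 92350)*(-441353 + (-359)²) = 123870*(-441353 + 128881) = 123870*(-312472) = -38705906640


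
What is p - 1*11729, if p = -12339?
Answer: -24068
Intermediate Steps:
p - 1*11729 = -12339 - 1*11729 = -12339 - 11729 = -24068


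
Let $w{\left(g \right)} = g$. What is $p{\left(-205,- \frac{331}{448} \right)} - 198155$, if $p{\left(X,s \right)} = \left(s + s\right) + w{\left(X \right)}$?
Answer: $- \frac{44432971}{224} \approx -1.9836 \cdot 10^{5}$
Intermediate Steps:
$p{\left(X,s \right)} = X + 2 s$ ($p{\left(X,s \right)} = \left(s + s\right) + X = 2 s + X = X + 2 s$)
$p{\left(-205,- \frac{331}{448} \right)} - 198155 = \left(-205 + 2 \left(- \frac{331}{448}\right)\right) - 198155 = \left(-205 - \frac{331}{224}\right) - 198155 = - \frac{46251}{224} - 198155 = - \frac{44432971}{224}$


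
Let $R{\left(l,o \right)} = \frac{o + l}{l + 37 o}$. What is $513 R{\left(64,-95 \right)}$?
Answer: $\frac{15903}{3451} \approx 4.6082$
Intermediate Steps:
$R{\left(l,o \right)} = \frac{l + o}{l + 37 o}$
$513 R{\left(64,-95 \right)} = 513 \frac{64 - 95}{64 + 37 \left(-95\right)} = 513 \frac{1}{64 - 3515} \left(-31\right) = 513 \frac{1}{-3451} \left(-31\right) = 513 \left(\left(- \frac{1}{3451}\right) \left(-31\right)\right) = 513 \cdot \frac{31}{3451} = \frac{15903}{3451}$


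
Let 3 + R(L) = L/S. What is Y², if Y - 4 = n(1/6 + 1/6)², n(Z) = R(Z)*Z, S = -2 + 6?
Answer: 41075281/1679616 ≈ 24.455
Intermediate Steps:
S = 4
R(L) = -3 + L/4
n(Z) = Z*(-3 + Z/4) (n(Z) = (-3 + Z/4)*Z = Z*(-3 + Z/4))
Y = 6409/1296 (Y = 4 + ((1/6 + 1/6)*(-12 + (1/6 + 1/6))/4)² = 4 + ((1*(⅙) + 1*(⅙))*(-12 + (1*(⅙) + 1*(⅙)))/4)² = 4 + ((⅙ + ⅙)*(-12 + (⅙ + ⅙))/4)² = 4 + ((¼)*(⅓)*(-12 + ⅓))² = 4 + ((¼)*(⅓)*(-35/3))² = 4 + (-35/36)² = 4 + 1225/1296 = 6409/1296 ≈ 4.9452)
Y² = (6409/1296)² = 41075281/1679616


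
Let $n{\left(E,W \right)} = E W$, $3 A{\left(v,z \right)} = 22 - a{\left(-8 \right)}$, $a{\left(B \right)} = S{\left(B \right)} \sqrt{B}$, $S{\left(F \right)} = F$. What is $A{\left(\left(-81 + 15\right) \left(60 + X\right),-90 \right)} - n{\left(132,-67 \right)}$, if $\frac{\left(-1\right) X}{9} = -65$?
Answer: $\frac{26554}{3} + \frac{16 i \sqrt{2}}{3} \approx 8851.3 + 7.5425 i$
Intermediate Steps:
$X = 585$ ($X = \left(-9\right) \left(-65\right) = 585$)
$a{\left(B \right)} = B^{\frac{3}{2}}$ ($a{\left(B \right)} = B \sqrt{B} = B^{\frac{3}{2}}$)
$A{\left(v,z \right)} = \frac{22}{3} + \frac{16 i \sqrt{2}}{3}$ ($A{\left(v,z \right)} = \frac{22 - \left(-8\right)^{\frac{3}{2}}}{3} = \frac{22 - - 16 i \sqrt{2}}{3} = \frac{22 + 16 i \sqrt{2}}{3} = \frac{22}{3} + \frac{16 i \sqrt{2}}{3}$)
$A{\left(\left(-81 + 15\right) \left(60 + X\right),-90 \right)} - n{\left(132,-67 \right)} = \left(\frac{22}{3} + \frac{16 i \sqrt{2}}{3}\right) - 132 \left(-67\right) = \left(\frac{22}{3} + \frac{16 i \sqrt{2}}{3}\right) - -8844 = \left(\frac{22}{3} + \frac{16 i \sqrt{2}}{3}\right) + 8844 = \frac{26554}{3} + \frac{16 i \sqrt{2}}{3}$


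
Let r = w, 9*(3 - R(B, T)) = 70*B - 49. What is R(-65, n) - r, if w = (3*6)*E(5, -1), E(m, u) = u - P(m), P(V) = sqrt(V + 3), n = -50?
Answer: 532 + 36*sqrt(2) ≈ 582.91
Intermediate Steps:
R(B, T) = 76/9 - 70*B/9 (R(B, T) = 3 - (70*B - 49)/9 = 3 - (-49 + 70*B)/9 = 3 + (49/9 - 70*B/9) = 76/9 - 70*B/9)
P(V) = sqrt(3 + V)
E(m, u) = u - sqrt(3 + m)
w = -18 - 36*sqrt(2) (w = (3*6)*(-1 - sqrt(3 + 5)) = 18*(-1 - sqrt(8)) = 18*(-1 - 2*sqrt(2)) = -18 - 36*sqrt(2) ≈ -68.912)
r = -18 - 36*sqrt(2) ≈ -68.912
R(-65, n) - r = (76/9 - 70/9*(-65)) - (-18 - 36*sqrt(2)) = (76/9 + 4550/9) + (18 + 36*sqrt(2)) = 514 + (18 + 36*sqrt(2)) = 532 + 36*sqrt(2)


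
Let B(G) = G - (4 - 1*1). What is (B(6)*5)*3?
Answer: 45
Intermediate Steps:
B(G) = -3 + G (B(G) = G - (4 - 1) = G - 1*3 = G - 3 = -3 + G)
(B(6)*5)*3 = ((-3 + 6)*5)*3 = (3*5)*3 = 15*3 = 45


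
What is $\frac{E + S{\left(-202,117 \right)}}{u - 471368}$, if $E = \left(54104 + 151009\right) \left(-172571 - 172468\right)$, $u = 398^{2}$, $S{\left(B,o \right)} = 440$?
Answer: $\frac{70771983967}{312964} \approx 2.2613 \cdot 10^{5}$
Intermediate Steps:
$u = 158404$
$E = -70771984407$ ($E = 205113 \left(-345039\right) = -70771984407$)
$\frac{E + S{\left(-202,117 \right)}}{u - 471368} = \frac{-70771984407 + 440}{158404 - 471368} = - \frac{70771983967}{-312964} = \left(-70771983967\right) \left(- \frac{1}{312964}\right) = \frac{70771983967}{312964}$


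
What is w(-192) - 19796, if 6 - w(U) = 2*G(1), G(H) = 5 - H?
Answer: -19798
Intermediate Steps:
w(U) = -2 (w(U) = 6 - 2*(5 - 1*1) = 6 - 2*(5 - 1) = 6 - 2*4 = 6 - 1*8 = 6 - 8 = -2)
w(-192) - 19796 = -2 - 19796 = -19798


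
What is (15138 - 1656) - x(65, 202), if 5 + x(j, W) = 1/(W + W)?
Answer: 5448747/404 ≈ 13487.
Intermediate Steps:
x(j, W) = -5 + 1/(2*W) (x(j, W) = -5 + 1/(W + W) = -5 + 1/(2*W))
(15138 - 1656) - x(65, 202) = (15138 - 1656) - (-5 + (1/2)/202) = 13482 - (-5 + (1/2)*(1/202)) = 13482 - (-5 + 1/404) = 13482 - 1*(-2019/404) = 13482 + 2019/404 = 5448747/404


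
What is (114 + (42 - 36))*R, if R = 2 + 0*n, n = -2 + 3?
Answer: 240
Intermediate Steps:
n = 1
R = 2 (R = 2 + 0*1 = 2 + 0 = 2)
(114 + (42 - 36))*R = (114 + (42 - 36))*2 = (114 + 6)*2 = 120*2 = 240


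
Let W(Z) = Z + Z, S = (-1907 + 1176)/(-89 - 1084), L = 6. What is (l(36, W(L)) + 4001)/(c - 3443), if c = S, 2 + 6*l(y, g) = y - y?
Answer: -8119/6986 ≈ -1.1622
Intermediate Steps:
S = 43/69 (S = -731/(-1173) = -731*(-1/1173) = 43/69 ≈ 0.62319)
W(Z) = 2*Z
l(y, g) = -1/3 (l(y, g) = -1/3 + (y - y)/6 = -1/3 + (1/6)*0 = -1/3 + 0 = -1/3)
c = 43/69 ≈ 0.62319
(l(36, W(L)) + 4001)/(c - 3443) = (-1/3 + 4001)/(43/69 - 3443) = 12002/(3*(-237524/69)) = (12002/3)*(-69/237524) = -8119/6986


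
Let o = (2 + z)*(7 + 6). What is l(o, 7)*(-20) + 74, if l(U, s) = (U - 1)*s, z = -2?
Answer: 214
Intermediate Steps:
o = 0 (o = (2 - 2)*(7 + 6) = 0*13 = 0)
l(U, s) = s*(-1 + U) (l(U, s) = (-1 + U)*s = s*(-1 + U))
l(o, 7)*(-20) + 74 = (7*(-1 + 0))*(-20) + 74 = (7*(-1))*(-20) + 74 = -7*(-20) + 74 = 140 + 74 = 214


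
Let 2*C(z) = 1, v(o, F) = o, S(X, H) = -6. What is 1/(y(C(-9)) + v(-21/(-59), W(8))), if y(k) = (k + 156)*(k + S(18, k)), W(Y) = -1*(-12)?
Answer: -236/203053 ≈ -0.0011623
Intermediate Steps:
W(Y) = 12
C(z) = 1/2 (C(z) = (1/2)*1 = 1/2)
y(k) = (-6 + k)*(156 + k) (y(k) = (k + 156)*(k - 6) = (156 + k)*(-6 + k) = (-6 + k)*(156 + k))
1/(y(C(-9)) + v(-21/(-59), W(8))) = 1/((-936 + (1/2)**2 + 150*(1/2)) - 21/(-59)) = 1/((-936 + 1/4 + 75) - 21*(-1/59)) = 1/(-3443/4 + 21/59) = 1/(-203053/236) = -236/203053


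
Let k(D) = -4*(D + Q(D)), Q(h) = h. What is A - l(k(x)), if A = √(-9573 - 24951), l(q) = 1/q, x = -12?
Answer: -1/96 + 6*I*√959 ≈ -0.010417 + 185.81*I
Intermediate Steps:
k(D) = -8*D (k(D) = -4*(D + D) = -8*D)
A = 6*I*√959 (A = √(-34524) = 6*I*√959 ≈ 185.81*I)
A - l(k(x)) = 6*I*√959 - 1/((-8*(-12))) = 6*I*√959 - 1/96 = -1/96 + 6*I*√959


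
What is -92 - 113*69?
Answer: -7889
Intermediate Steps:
-92 - 113*69 = -92 - 7797 = -7889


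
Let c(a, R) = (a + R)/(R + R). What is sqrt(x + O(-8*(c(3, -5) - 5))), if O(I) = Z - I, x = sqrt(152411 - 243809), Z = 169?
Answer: sqrt(3265 + 25*I*sqrt(91398))/5 ≈ 15.165 + 9.968*I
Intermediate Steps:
c(a, R) = (R + a)/(2*R) (c(a, R) = (R + a)/((2*R)) = (R + a)*(1/(2*R)) = (R + a)/(2*R))
x = I*sqrt(91398) (x = sqrt(-91398) = I*sqrt(91398) ≈ 302.32*I)
O(I) = 169 - I
sqrt(x + O(-8*(c(3, -5) - 5))) = sqrt(I*sqrt(91398) + (169 - (-8)*((1/2)*(-5 + 3)/(-5) - 5))) = sqrt(I*sqrt(91398) + (169 - (-8)*((1/2)*(-1/5)*(-2) - 5))) = sqrt(I*sqrt(91398) + (169 - (-8)*(1/5 - 5))) = sqrt(I*sqrt(91398) + (169 - (-8)*(-24)/5)) = sqrt(I*sqrt(91398) + (169 - 1*192/5)) = sqrt(I*sqrt(91398) + (169 - 192/5)) = sqrt(I*sqrt(91398) + 653/5) = sqrt(653/5 + I*sqrt(91398))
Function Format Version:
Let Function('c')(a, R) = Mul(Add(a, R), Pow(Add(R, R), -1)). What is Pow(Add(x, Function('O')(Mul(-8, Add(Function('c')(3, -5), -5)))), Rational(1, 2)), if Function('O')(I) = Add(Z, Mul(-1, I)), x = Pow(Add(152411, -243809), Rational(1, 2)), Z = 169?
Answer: Mul(Rational(1, 5), Pow(Add(3265, Mul(25, I, Pow(91398, Rational(1, 2)))), Rational(1, 2))) ≈ Add(15.165, Mul(9.9680, I))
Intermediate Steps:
Function('c')(a, R) = Mul(Rational(1, 2), Pow(R, -1), Add(R, a)) (Function('c')(a, R) = Mul(Add(R, a), Pow(Mul(2, R), -1)) = Mul(Add(R, a), Mul(Rational(1, 2), Pow(R, -1))) = Mul(Rational(1, 2), Pow(R, -1), Add(R, a)))
x = Mul(I, Pow(91398, Rational(1, 2))) (x = Pow(-91398, Rational(1, 2)) = Mul(I, Pow(91398, Rational(1, 2))) ≈ Mul(302.32, I))
Function('O')(I) = Add(169, Mul(-1, I))
Pow(Add(x, Function('O')(Mul(-8, Add(Function('c')(3, -5), -5)))), Rational(1, 2)) = Pow(Add(Mul(I, Pow(91398, Rational(1, 2))), Add(169, Mul(-1, Mul(-8, Add(Mul(Rational(1, 2), Pow(-5, -1), Add(-5, 3)), -5))))), Rational(1, 2)) = Pow(Add(Mul(I, Pow(91398, Rational(1, 2))), Add(169, Mul(-1, Mul(-8, Add(Mul(Rational(1, 2), Rational(-1, 5), -2), -5))))), Rational(1, 2)) = Pow(Add(Mul(I, Pow(91398, Rational(1, 2))), Add(169, Mul(-1, Mul(-8, Add(Rational(1, 5), -5))))), Rational(1, 2)) = Pow(Add(Mul(I, Pow(91398, Rational(1, 2))), Add(169, Mul(-1, Mul(-8, Rational(-24, 5))))), Rational(1, 2)) = Pow(Add(Mul(I, Pow(91398, Rational(1, 2))), Add(169, Mul(-1, Rational(192, 5)))), Rational(1, 2)) = Pow(Add(Mul(I, Pow(91398, Rational(1, 2))), Add(169, Rational(-192, 5))), Rational(1, 2)) = Pow(Add(Mul(I, Pow(91398, Rational(1, 2))), Rational(653, 5)), Rational(1, 2)) = Pow(Add(Rational(653, 5), Mul(I, Pow(91398, Rational(1, 2)))), Rational(1, 2))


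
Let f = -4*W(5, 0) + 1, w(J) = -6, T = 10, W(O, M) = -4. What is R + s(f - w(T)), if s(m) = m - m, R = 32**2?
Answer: 1024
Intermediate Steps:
f = 17 (f = -4*(-4) + 1 = 16 + 1 = 17)
R = 1024
s(m) = 0
R + s(f - w(T)) = 1024 + 0 = 1024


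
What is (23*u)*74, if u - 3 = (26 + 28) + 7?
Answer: 108928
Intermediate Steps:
u = 64 (u = 3 + ((26 + 28) + 7) = 3 + (54 + 7) = 3 + 61 = 64)
(23*u)*74 = (23*64)*74 = 1472*74 = 108928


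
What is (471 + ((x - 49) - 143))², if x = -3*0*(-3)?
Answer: 77841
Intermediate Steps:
x = 0 (x = 0*(-3) = 0)
(471 + ((x - 49) - 143))² = (471 + ((0 - 49) - 143))² = (471 + (-49 - 143))² = (471 - 192)² = 279² = 77841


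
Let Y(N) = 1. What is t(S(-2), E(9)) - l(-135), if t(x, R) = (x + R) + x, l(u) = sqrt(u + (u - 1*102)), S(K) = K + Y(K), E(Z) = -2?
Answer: -4 - 2*I*sqrt(93) ≈ -4.0 - 19.287*I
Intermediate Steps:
S(K) = 1 + K (S(K) = K + 1 = 1 + K)
l(u) = sqrt(-102 + 2*u) (l(u) = sqrt(u + (u - 102)) = sqrt(u + (-102 + u)) = sqrt(-102 + 2*u))
t(x, R) = R + 2*x (t(x, R) = (R + x) + x = R + 2*x)
t(S(-2), E(9)) - l(-135) = (-2 + 2*(1 - 2)) - sqrt(-102 + 2*(-135)) = (-2 + 2*(-1)) - sqrt(-102 - 270) = (-2 - 2) - sqrt(-372) = -4 - 2*I*sqrt(93)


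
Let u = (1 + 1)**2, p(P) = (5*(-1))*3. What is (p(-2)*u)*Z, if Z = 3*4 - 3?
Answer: -540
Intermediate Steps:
p(P) = -15 (p(P) = -5*3 = -15)
Z = 9 (Z = 12 - 3 = 9)
u = 4 (u = 2**2 = 4)
(p(-2)*u)*Z = -15*4*9 = -60*9 = -540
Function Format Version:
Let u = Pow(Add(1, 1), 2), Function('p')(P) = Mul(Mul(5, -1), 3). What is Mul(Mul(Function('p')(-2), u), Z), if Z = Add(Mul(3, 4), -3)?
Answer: -540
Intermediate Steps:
Function('p')(P) = -15 (Function('p')(P) = Mul(-5, 3) = -15)
Z = 9 (Z = Add(12, -3) = 9)
u = 4 (u = Pow(2, 2) = 4)
Mul(Mul(Function('p')(-2), u), Z) = Mul(Mul(-15, 4), 9) = Mul(-60, 9) = -540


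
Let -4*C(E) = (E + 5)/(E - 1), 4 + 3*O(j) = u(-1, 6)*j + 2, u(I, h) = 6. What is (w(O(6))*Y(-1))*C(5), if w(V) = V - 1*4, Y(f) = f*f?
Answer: -55/12 ≈ -4.5833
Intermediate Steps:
Y(f) = f²
O(j) = -⅔ + 2*j (O(j) = -4/3 + (6*j + 2)/3 = -4/3 + (2 + 6*j)/3 = -4/3 + (⅔ + 2*j) = -⅔ + 2*j)
w(V) = -4 + V (w(V) = V - 4 = -4 + V)
C(E) = -(5 + E)/(4*(-1 + E)) (C(E) = -(E + 5)/(4*(E - 1)) = -(5 + E)/(4*(-1 + E)))
(w(O(6))*Y(-1))*C(5) = ((-4 + (-⅔ + 2*6))*(-1)²)*((-5 - 1*5)/(4*(-1 + 5))) = ((-4 + (-⅔ + 12))*1)*((¼)*(-5 - 5)/4) = ((-4 + 34/3)*1)*((¼)*(¼)*(-10)) = ((22/3)*1)*(-5/8) = (22/3)*(-5/8) = -55/12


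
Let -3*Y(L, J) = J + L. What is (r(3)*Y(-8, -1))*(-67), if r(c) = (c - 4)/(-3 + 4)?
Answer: 201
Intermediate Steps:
Y(L, J) = -J/3 - L/3 (Y(L, J) = -(J + L)/3 = -J/3 - L/3)
r(c) = -4 + c (r(c) = (-4 + c)/1 = (-4 + c)*1 = -4 + c)
(r(3)*Y(-8, -1))*(-67) = ((-4 + 3)*(-⅓*(-1) - ⅓*(-8)))*(-67) = -(⅓ + 8/3)*(-67) = -1*3*(-67) = -3*(-67) = 201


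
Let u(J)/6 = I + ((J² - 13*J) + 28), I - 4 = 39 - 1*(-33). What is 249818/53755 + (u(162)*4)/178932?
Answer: 15710406/1988935 ≈ 7.8989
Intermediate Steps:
I = 76 (I = 4 + (39 - 1*(-33)) = 4 + (39 + 33) = 4 + 72 = 76)
u(J) = 624 - 78*J + 6*J² (u(J) = 6*(76 + ((J² - 13*J) + 28)) = 6*(76 + (28 + J² - 13*J)) = 6*(104 + J² - 13*J) = 624 - 78*J + 6*J²)
249818/53755 + (u(162)*4)/178932 = 249818/53755 + ((624 - 78*162 + 6*162²)*4)/178932 = 249818*(1/53755) + ((624 - 12636 + 6*26244)*4)*(1/178932) = 249818/53755 + ((624 - 12636 + 157464)*4)*(1/178932) = 249818/53755 + (145452*4)*(1/178932) = 249818/53755 + 581808*(1/178932) = 249818/53755 + 1564/481 = 15710406/1988935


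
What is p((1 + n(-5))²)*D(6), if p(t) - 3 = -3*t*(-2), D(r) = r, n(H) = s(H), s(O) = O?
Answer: 594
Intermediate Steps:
n(H) = H
p(t) = 3 + 6*t (p(t) = 3 - 3*t*(-2) = 3 + 6*t)
p((1 + n(-5))²)*D(6) = (3 + 6*(1 - 5)²)*6 = (3 + 6*(-4)²)*6 = (3 + 6*16)*6 = (3 + 96)*6 = 99*6 = 594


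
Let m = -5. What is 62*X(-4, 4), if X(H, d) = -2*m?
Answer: 620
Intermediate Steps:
X(H, d) = 10 (X(H, d) = -2*(-5) = 10)
62*X(-4, 4) = 62*10 = 620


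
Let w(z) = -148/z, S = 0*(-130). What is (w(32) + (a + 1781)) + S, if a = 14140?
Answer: 127331/8 ≈ 15916.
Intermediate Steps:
S = 0
(w(32) + (a + 1781)) + S = (-148/32 + (14140 + 1781)) + 0 = (-148*1/32 + 15921) + 0 = (-37/8 + 15921) + 0 = 127331/8 + 0 = 127331/8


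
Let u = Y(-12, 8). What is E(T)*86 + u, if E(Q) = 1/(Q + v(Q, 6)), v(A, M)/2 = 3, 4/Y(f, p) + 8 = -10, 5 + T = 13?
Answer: 373/63 ≈ 5.9206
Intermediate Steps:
T = 8 (T = -5 + 13 = 8)
Y(f, p) = -2/9 (Y(f, p) = 4/(-8 - 10) = 4/(-18) = 4*(-1/18) = -2/9)
u = -2/9 ≈ -0.22222
v(A, M) = 6 (v(A, M) = 2*3 = 6)
E(Q) = 1/(6 + Q) (E(Q) = 1/(Q + 6) = 1/(6 + Q))
E(T)*86 + u = 86/(6 + 8) - 2/9 = 86/14 - 2/9 = (1/14)*86 - 2/9 = 43/7 - 2/9 = 373/63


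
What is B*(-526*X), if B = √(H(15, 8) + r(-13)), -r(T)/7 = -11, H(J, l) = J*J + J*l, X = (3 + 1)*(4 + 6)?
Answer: -21040*√422 ≈ -4.3222e+5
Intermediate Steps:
X = 40 (X = 4*10 = 40)
H(J, l) = J² + J*l
r(T) = 77 (r(T) = -7*(-11) = 77)
B = √422 (B = √(15*(15 + 8) + 77) = √(15*23 + 77) = √(345 + 77) = √422 ≈ 20.543)
B*(-526*X) = √422*(-526*40) = √422*(-21040) = -21040*√422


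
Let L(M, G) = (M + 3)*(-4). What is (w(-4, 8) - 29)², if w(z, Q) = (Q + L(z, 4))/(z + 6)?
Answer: 529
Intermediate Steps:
L(M, G) = -12 - 4*M (L(M, G) = (3 + M)*(-4) = -12 - 4*M)
w(z, Q) = (-12 + Q - 4*z)/(6 + z) (w(z, Q) = (Q + (-12 - 4*z))/(z + 6) = (-12 + Q - 4*z)/(6 + z))
(w(-4, 8) - 29)² = ((-12 + 8 - 4*(-4))/(6 - 4) - 29)² = ((-12 + 8 + 16)/2 - 29)² = ((½)*12 - 29)² = (6 - 29)² = (-23)² = 529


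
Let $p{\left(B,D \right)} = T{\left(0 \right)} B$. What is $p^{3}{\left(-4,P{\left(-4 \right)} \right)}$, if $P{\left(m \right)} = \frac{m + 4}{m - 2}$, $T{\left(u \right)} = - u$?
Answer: $0$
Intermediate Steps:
$P{\left(m \right)} = \frac{4 + m}{-2 + m}$
$p{\left(B,D \right)} = 0$ ($p{\left(B,D \right)} = \left(-1\right) 0 B = 0 B = 0$)
$p^{3}{\left(-4,P{\left(-4 \right)} \right)} = 0^{3} = 0$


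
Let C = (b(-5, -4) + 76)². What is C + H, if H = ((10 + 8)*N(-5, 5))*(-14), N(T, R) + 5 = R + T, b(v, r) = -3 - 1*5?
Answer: 5884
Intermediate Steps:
b(v, r) = -8 (b(v, r) = -3 - 5 = -8)
N(T, R) = -5 + R + T (N(T, R) = -5 + (R + T) = -5 + R + T)
C = 4624 (C = (-8 + 76)² = 68² = 4624)
H = 1260 (H = ((10 + 8)*(-5 + 5 - 5))*(-14) = (18*(-5))*(-14) = -90*(-14) = 1260)
C + H = 4624 + 1260 = 5884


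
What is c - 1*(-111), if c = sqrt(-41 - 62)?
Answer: 111 + I*sqrt(103) ≈ 111.0 + 10.149*I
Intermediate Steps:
c = I*sqrt(103) (c = sqrt(-103) = I*sqrt(103) ≈ 10.149*I)
c - 1*(-111) = I*sqrt(103) - 1*(-111) = I*sqrt(103) + 111 = 111 + I*sqrt(103)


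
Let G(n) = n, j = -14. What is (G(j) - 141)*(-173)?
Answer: 26815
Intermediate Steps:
(G(j) - 141)*(-173) = (-14 - 141)*(-173) = -155*(-173) = 26815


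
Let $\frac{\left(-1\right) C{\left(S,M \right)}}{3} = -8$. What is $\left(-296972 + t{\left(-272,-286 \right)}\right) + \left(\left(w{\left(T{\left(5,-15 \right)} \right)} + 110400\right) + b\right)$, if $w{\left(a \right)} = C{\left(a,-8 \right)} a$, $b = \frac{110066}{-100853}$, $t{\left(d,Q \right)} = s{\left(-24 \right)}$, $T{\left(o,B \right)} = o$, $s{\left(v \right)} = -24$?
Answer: $- \frac{18806774094}{100853} \approx -1.8648 \cdot 10^{5}$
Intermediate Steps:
$C{\left(S,M \right)} = 24$ ($C{\left(S,M \right)} = \left(-3\right) \left(-8\right) = 24$)
$t{\left(d,Q \right)} = -24$
$b = - \frac{110066}{100853}$ ($b = 110066 \left(- \frac{1}{100853}\right) = - \frac{110066}{100853} \approx -1.0914$)
$w{\left(a \right)} = 24 a$
$\left(-296972 + t{\left(-272,-286 \right)}\right) + \left(\left(w{\left(T{\left(5,-15 \right)} \right)} + 110400\right) + b\right) = \left(-296972 - 24\right) + \left(\left(24 \cdot 5 + 110400\right) - \frac{110066}{100853}\right) = -296996 + \left(\left(120 + 110400\right) - \frac{110066}{100853}\right) = -296996 + \left(110520 - \frac{110066}{100853}\right) = -296996 + \frac{11146163494}{100853} = - \frac{18806774094}{100853}$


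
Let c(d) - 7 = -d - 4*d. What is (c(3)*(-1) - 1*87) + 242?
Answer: 163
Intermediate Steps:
c(d) = 7 - 5*d (c(d) = 7 + (-d - 4*d) = 7 - 5*d)
(c(3)*(-1) - 1*87) + 242 = ((7 - 5*3)*(-1) - 1*87) + 242 = ((7 - 15)*(-1) - 87) + 242 = (-8*(-1) - 87) + 242 = (8 - 87) + 242 = -79 + 242 = 163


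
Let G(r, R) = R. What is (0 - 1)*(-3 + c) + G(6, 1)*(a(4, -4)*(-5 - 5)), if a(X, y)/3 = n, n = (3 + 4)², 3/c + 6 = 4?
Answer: -2931/2 ≈ -1465.5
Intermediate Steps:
c = -3/2 (c = 3/(-6 + 4) = 3/(-2) = 3*(-½) = -3/2 ≈ -1.5000)
n = 49 (n = 7² = 49)
a(X, y) = 147 (a(X, y) = 3*49 = 147)
(0 - 1)*(-3 + c) + G(6, 1)*(a(4, -4)*(-5 - 5)) = (0 - 1)*(-3 - 3/2) + 1*(147*(-5 - 5)) = -1*(-9/2) + 1*(147*(-10)) = 9/2 + 1*(-1470) = 9/2 - 1470 = -2931/2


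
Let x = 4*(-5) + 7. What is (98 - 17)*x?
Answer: -1053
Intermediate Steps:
x = -13 (x = -20 + 7 = -13)
(98 - 17)*x = (98 - 17)*(-13) = 81*(-13) = -1053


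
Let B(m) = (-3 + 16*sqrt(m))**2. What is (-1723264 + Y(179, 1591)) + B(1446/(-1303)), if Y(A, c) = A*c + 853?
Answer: -1873579915/1303 - 96*I*sqrt(1884138)/1303 ≈ -1.4379e+6 - 101.13*I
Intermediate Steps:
Y(A, c) = 853 + A*c
(-1723264 + Y(179, 1591)) + B(1446/(-1303)) = (-1723264 + (853 + 179*1591)) + (-3 + 16*sqrt(1446/(-1303)))**2 = (-1723264 + (853 + 284789)) + (-3 + 16*sqrt(1446*(-1/1303)))**2 = (-1723264 + 285642) + (-3 + 16*sqrt(-1446/1303))**2 = -1437622 + (-3 + 16*(I*sqrt(1884138)/1303))**2 = -1437622 + (-3 + 16*I*sqrt(1884138)/1303)**2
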